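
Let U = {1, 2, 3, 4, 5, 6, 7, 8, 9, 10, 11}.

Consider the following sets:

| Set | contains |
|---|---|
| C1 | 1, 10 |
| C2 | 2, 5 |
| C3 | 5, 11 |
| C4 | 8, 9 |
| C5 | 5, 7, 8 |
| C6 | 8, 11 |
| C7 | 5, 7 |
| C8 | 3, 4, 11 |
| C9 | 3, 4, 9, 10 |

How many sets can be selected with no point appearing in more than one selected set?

4

C1, C2, C4, C8 are pairwise disjoint (C1={1,10}; C2={2,5}; C4={8,9}; C8={3,4,11}).
Every remaining set overlaps one of these, and no 5 of the listed sets are pairwise disjoint, so 4 is the maximum.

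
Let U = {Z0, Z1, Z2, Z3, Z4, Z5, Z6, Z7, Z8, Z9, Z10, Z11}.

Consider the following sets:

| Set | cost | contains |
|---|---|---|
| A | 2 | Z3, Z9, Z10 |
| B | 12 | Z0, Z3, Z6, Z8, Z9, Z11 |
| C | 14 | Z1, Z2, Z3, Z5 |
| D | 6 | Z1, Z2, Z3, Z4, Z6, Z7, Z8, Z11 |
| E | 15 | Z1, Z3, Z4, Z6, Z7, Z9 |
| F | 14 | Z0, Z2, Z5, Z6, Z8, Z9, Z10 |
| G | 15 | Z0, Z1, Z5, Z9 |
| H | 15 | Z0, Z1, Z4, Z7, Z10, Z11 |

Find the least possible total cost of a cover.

20

D, F together cover every point (D ∪ F = {Z0, Z1, Z2, Z3, Z4, Z5, Z6, Z7, Z8, Z9, Z10, Z11}); total cost 6 + 14 = 20.
The greedy pick A, D, F costs 22; no covering selection beats 20.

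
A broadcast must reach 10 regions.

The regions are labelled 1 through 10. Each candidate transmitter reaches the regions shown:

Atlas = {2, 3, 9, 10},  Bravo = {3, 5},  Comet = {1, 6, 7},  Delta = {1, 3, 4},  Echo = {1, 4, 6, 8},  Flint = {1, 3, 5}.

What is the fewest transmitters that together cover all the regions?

4

Take {Atlas, Bravo, Comet, Echo}. Their union is {1, 2, 3, 4, 5, 6, 7, 8, 9, 10}, which is all 10 regions.
No 3 of the 6 transmitters cover everything (all 20 combinations miss at least one region), so 4 is optimal.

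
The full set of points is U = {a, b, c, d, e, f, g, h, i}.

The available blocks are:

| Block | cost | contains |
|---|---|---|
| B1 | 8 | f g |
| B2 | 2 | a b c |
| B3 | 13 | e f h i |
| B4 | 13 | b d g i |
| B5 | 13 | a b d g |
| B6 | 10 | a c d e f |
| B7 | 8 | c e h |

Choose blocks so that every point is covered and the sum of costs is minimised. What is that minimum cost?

B2, B3, B4 together cover every point (B2 ∪ B3 ∪ B4 = {a, b, c, d, e, f, g, h, i}); total cost 2 + 13 + 13 = 28.
No covering selection has total cost below 28.

28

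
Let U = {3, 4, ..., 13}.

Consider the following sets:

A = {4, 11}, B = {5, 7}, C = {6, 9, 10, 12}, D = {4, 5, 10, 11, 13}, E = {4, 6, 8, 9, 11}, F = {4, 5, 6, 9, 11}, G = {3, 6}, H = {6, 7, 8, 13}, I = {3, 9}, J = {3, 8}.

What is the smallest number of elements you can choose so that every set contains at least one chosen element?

Take T = {3, 4, 7, 12}. Each listed set contains at least one of these, so T is a hitting set of size 4.
The sets A, B, C, J are pairwise disjoint, so any hitting set needs a separate element for each — at least 4. Hence 4 is optimal.

4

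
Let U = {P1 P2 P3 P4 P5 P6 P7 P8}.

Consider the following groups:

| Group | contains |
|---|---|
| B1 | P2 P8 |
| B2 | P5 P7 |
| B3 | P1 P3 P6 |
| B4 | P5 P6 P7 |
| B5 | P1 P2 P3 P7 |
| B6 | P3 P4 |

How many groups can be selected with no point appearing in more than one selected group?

3

B1, B2, B3 are pairwise disjoint (B1={P2,P8}; B2={P5,P7}; B3={P1,P3,P6}).
Every remaining group overlaps one of these, and no 4 of the listed groups are pairwise disjoint, so 3 is the maximum.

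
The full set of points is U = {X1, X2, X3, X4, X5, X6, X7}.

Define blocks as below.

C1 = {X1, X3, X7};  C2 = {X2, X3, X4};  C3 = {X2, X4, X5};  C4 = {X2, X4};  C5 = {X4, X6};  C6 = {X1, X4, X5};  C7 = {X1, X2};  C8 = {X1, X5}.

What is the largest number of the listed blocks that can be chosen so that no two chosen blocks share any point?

2

C1, C5 are pairwise disjoint (C1={X1,X3,X7}; C5={X4,X6}).
Every remaining block overlaps one of these, and no 3 of the listed blocks are pairwise disjoint, so 2 is the maximum.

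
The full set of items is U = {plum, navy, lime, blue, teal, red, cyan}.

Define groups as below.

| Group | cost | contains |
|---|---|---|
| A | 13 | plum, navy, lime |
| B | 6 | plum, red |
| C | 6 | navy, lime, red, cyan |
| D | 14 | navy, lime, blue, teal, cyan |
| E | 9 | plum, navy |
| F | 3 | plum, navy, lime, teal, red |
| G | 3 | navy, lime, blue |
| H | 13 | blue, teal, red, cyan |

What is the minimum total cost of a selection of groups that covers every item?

C, F, G together cover every item (C ∪ F ∪ G = {plum, navy, lime, blue, teal, red, cyan}); total cost 6 + 3 + 3 = 12.
No covering selection has total cost below 12.

12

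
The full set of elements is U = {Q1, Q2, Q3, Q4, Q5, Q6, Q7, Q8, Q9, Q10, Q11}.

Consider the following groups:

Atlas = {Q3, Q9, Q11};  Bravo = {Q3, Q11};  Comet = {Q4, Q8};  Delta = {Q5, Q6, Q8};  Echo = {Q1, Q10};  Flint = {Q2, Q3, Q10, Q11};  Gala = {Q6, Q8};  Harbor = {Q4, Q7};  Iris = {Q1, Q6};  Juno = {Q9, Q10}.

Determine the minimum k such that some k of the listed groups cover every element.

Take {Delta, Flint, Harbor, Iris, Juno}. Their union is {Q1, Q2, Q3, Q4, Q5, Q6, Q7, Q8, Q9, Q10, Q11}, which is all 11 elements.
No 4 of the 10 groups cover everything (all 210 combinations miss at least one element), so 5 is optimal.

5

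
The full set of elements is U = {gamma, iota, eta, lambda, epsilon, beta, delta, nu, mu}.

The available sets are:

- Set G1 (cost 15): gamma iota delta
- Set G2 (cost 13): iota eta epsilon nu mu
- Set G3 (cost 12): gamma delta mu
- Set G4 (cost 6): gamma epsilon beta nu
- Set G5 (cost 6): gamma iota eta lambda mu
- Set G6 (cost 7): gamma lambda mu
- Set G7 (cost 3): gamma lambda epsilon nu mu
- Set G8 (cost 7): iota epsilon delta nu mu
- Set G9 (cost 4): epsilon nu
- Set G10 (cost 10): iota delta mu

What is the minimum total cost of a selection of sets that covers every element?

19

G4, G5, G8 together cover every element (G4 ∪ G5 ∪ G8 = {gamma, iota, eta, lambda, epsilon, beta, delta, nu, mu}); total cost 6 + 6 + 7 = 19.
The greedy pick G7, G5, G4, G8 costs 22; no covering selection beats 19.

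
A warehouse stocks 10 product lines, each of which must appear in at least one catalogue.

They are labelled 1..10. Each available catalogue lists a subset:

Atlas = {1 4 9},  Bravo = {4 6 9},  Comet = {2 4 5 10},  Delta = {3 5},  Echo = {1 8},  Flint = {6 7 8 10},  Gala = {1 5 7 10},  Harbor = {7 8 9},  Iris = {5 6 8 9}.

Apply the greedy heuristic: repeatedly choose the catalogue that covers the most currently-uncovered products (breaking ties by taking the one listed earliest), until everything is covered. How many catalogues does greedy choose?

Greedy: pick Comet (covers 4 new) → pick Flint (covers 3 new) → pick Atlas (covers 2 new) → pick Delta (covers 1 new). Total picks: 4.

4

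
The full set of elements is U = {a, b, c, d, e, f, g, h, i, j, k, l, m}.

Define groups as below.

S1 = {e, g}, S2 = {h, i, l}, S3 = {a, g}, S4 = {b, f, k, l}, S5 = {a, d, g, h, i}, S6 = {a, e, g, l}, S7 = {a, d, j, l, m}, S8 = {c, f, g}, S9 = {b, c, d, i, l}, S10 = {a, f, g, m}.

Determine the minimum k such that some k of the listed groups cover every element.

S4, S5, S6, S7, and S9 cover everything between them: the union {a, b, c, d, e, f, g, h, i, j, k, l, m} is all of U.
No 4 of the 10 groups cover everything (all 210 combinations miss at least one element), so 5 is optimal.

5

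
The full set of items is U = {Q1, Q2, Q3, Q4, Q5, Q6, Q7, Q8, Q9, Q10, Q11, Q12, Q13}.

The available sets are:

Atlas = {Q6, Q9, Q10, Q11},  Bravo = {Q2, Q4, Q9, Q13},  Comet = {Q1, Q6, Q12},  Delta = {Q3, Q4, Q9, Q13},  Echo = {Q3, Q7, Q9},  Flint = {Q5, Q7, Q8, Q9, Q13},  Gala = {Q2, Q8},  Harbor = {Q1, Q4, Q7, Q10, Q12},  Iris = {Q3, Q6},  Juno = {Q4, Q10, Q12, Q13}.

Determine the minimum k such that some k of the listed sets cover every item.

5

Take {Atlas, Echo, Flint, Gala, Harbor}. Their union is {Q1, Q2, Q3, Q4, Q5, Q6, Q7, Q8, Q9, Q10, Q11, Q12, Q13}, which is all 13 items.
No 4 of the 10 sets cover everything (all 210 combinations miss at least one item), so 5 is optimal.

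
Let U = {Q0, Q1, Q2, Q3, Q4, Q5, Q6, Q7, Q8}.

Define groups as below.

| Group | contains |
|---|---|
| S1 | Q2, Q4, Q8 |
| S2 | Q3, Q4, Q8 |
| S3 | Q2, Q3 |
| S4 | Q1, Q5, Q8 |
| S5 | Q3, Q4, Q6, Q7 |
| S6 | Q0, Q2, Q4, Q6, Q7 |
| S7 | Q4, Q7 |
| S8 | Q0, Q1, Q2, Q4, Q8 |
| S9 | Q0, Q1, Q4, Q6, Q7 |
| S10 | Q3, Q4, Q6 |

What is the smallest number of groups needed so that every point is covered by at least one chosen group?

3

Take {S3, S4, S6}. Their union is {Q0, Q1, Q2, Q3, Q4, Q5, Q6, Q7, Q8}, which is all 9 points.
Only S4 contains Q5, so S4 is forced; the remaining 6 points need at least 2 more groups (each remaining group adds at most 5) — so at least 3 groups are needed, and 3 is optimal.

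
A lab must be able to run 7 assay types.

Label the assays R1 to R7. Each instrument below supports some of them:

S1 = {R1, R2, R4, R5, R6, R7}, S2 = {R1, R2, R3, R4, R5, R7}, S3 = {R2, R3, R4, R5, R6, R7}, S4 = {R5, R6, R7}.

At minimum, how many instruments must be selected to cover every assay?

2

Take {S2, S4}. Their union is {R1, R2, R3, R4, R5, R6, R7}, which is all 7 assays.
No single instrument has all 7 assays (the largest, S1, has 6), so 2 is optimal.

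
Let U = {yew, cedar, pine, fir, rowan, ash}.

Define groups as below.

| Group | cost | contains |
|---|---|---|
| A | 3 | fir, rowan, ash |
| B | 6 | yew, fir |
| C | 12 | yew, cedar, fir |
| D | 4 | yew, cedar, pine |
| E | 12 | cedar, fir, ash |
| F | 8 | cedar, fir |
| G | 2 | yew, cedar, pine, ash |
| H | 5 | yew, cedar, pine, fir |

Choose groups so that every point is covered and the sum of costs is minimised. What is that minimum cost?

A, G together cover every point (A ∪ G = {yew, cedar, pine, fir, rowan, ash}); total cost 3 + 2 = 5.
No covering selection has total cost below 5.

5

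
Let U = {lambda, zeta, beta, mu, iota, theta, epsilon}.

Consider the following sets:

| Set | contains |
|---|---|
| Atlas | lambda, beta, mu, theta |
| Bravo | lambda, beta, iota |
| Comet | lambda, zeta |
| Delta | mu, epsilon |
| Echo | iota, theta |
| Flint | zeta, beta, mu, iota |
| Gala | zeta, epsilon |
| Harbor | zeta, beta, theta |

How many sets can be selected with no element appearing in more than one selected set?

Comet, Delta, Echo are pairwise disjoint (Comet={lambda,zeta}; Delta={mu,epsilon}; Echo={iota,theta}).
Every remaining set overlaps one of these, and no 4 of the listed sets are pairwise disjoint, so 3 is the maximum.

3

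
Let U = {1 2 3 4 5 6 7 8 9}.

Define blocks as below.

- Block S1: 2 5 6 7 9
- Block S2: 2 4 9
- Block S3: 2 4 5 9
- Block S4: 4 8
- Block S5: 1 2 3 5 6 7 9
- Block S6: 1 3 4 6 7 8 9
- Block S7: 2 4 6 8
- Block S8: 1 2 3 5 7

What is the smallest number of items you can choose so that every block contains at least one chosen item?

H = {2, 8} meets every block (each contains at least one member of H), and |H| = 2.
The blocks S4, S5 are pairwise disjoint, so any hitting set needs a separate item for each — at least 2. Hence 2 is optimal.

2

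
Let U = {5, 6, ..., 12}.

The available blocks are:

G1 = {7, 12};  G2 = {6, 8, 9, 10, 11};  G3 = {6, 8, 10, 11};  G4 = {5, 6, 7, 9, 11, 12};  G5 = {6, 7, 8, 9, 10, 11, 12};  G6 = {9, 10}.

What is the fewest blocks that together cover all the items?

G4 and G5 together: G4 ∪ G5 = {5, 6, 7, 8, 9, 10, 11, 12} — every item is covered.
No single block has all 8 items (the largest, G5, has 7), so 2 is optimal.

2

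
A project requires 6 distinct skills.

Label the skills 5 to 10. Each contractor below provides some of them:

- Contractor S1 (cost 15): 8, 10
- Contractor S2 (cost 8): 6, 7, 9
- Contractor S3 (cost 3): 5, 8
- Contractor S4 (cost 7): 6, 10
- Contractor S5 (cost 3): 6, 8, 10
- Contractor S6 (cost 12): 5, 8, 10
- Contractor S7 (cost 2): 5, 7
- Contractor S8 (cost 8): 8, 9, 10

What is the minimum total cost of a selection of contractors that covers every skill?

S5, S7, S8 together cover every skill (S5 ∪ S7 ∪ S8 = {5, 6, 7, 8, 9, 10}); total cost 3 + 2 + 8 = 13.
No covering selection has total cost below 13.

13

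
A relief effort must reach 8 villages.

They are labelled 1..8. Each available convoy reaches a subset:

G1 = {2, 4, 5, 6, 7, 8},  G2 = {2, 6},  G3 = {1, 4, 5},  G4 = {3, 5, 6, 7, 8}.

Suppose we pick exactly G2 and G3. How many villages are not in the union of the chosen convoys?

Union of G2, G3 = {1, 2, 4, 5, 6}.
Not covered: 3, 7, 8 — 3 villages.

3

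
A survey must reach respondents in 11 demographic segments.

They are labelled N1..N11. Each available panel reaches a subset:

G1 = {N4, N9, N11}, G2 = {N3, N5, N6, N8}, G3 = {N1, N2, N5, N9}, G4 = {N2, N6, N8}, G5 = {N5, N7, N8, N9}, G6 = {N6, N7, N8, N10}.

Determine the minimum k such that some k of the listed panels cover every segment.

G1 and G2 and G3 and G6 together: G1 ∪ G2 ∪ G3 ∪ G6 = {N1, N2, N3, N4, N5, N6, N7, N8, N9, N10, N11} — every segment is covered.
Only G2 contains N3, so G2 is forced; the remaining 7 segments need at least 3 more panels (each remaining panel adds at most 3) — so at least 4 panels are needed, and 4 is optimal.

4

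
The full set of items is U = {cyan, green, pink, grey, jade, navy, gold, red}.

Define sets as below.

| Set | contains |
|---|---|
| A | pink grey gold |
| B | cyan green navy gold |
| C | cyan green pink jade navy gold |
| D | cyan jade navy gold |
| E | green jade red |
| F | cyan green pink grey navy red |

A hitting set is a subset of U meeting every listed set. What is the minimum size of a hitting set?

The 2 items {green, gold} hit every set.
The sets A, E are pairwise disjoint, so any hitting set needs a separate item for each — at least 2. Hence 2 is optimal.

2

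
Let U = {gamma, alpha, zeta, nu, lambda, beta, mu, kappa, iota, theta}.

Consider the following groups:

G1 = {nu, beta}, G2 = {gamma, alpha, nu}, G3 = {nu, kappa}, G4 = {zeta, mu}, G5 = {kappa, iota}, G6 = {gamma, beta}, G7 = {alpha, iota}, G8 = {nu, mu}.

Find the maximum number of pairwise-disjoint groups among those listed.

G3, G4, G6, G7 are pairwise disjoint (G3={nu,kappa}; G4={zeta,mu}; G6={gamma,beta}; G7={alpha,iota}).
Every remaining group overlaps one of these, and no 5 of the listed groups are pairwise disjoint, so 4 is the maximum.

4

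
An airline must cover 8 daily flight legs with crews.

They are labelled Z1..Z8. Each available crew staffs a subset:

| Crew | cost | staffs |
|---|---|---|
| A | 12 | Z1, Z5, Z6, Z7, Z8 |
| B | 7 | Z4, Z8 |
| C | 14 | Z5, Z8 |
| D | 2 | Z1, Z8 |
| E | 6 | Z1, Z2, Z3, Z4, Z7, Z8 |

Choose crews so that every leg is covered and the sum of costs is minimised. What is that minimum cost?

18

A, E together cover every leg (A ∪ E = {Z1, Z2, Z3, Z4, Z5, Z6, Z7, Z8}); total cost 12 + 6 = 18.
The greedy pick D, E, A costs 20; no covering selection beats 18.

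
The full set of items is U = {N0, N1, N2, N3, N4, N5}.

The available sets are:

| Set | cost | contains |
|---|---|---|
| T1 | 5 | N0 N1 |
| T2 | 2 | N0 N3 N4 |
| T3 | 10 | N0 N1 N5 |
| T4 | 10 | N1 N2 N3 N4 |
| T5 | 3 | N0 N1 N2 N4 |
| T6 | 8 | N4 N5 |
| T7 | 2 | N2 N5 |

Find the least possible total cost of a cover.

T2, T5, T7 together cover every item (T2 ∪ T5 ∪ T7 = {N0, N1, N2, N3, N4, N5}); total cost 2 + 3 + 2 = 7.
No covering selection has total cost below 7.

7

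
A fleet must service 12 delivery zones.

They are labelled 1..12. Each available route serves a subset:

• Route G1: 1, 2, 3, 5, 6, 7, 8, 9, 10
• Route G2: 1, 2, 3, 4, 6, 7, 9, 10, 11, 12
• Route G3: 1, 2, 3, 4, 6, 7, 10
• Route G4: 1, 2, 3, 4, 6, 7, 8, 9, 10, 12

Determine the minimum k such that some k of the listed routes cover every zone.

2

G1 and G2 together: G1 ∪ G2 = {1, 2, 3, 4, 5, 6, 7, 8, 9, 10, 11, 12} — every zone is covered.
No single route has all 12 zones (the largest, G2, has 10), so 2 is optimal.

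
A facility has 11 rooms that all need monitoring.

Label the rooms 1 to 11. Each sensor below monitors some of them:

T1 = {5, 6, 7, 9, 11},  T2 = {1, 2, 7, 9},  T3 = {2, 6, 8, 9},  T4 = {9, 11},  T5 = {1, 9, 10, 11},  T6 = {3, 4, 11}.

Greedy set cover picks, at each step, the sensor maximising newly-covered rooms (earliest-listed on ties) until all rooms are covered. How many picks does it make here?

5

Greedy: pick T1 (covers 5 new) → pick T2 (covers 2 new) → pick T6 (covers 2 new) → pick T3 (covers 1 new) → pick T5 (covers 1 new). Total picks: 5.
(The true minimum cover uses only 4 sensors, so greedy is not optimal here.)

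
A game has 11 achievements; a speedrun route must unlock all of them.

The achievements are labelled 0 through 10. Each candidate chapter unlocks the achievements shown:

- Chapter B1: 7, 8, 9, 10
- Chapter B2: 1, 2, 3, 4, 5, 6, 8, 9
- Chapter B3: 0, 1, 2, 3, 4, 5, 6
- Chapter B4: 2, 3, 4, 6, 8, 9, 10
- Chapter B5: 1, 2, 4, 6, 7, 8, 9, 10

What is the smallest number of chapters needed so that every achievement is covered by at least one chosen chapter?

Take {B1, B3}. Their union is {0, 1, 2, 3, 4, 5, 6, 7, 8, 9, 10}, which is all 11 achievements.
No single chapter has all 11 achievements (the largest, B2, has 8), so 2 is optimal.

2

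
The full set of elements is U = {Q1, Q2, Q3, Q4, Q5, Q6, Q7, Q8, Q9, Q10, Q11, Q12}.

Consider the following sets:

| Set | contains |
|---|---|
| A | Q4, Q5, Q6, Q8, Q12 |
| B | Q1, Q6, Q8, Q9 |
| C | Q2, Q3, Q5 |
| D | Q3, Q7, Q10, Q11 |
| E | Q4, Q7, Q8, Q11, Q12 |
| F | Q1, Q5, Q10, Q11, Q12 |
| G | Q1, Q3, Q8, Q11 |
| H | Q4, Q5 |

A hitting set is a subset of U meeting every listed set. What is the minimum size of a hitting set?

3

The 3 elements {Q1, Q3, Q4} hit every set.
The sets B, D, H are pairwise disjoint, so any hitting set needs a separate element for each — at least 3. Hence 3 is optimal.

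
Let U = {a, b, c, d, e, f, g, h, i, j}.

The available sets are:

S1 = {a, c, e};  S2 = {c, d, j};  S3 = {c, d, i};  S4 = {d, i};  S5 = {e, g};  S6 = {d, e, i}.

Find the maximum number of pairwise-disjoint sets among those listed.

2

S1, S4 are pairwise disjoint (S1={a,c,e}; S4={d,i}).
Every remaining set overlaps one of these, and no 3 of the listed sets are pairwise disjoint, so 2 is the maximum.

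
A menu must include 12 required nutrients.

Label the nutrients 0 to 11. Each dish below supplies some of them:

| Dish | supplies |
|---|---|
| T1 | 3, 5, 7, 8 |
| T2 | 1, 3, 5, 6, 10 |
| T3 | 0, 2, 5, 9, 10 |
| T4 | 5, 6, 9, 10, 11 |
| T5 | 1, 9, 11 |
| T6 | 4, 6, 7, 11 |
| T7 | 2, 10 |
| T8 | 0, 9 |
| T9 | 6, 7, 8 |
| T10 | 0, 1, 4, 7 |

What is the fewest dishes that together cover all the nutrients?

Take {T1, T3, T5, T6}. Their union is {0, 1, 2, 3, 4, 5, 6, 7, 8, 9, 10, 11}, which is all 12 nutrients.
No 3 of the 10 dishes cover everything (all 120 combinations miss at least one nutrient), so 4 is optimal.

4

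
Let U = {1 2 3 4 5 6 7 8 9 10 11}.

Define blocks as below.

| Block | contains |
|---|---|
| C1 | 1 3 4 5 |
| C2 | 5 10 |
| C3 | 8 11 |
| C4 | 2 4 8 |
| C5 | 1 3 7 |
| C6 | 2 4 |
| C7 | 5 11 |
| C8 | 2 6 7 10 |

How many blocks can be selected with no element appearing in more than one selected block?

4

C2, C3, C5, C6 are pairwise disjoint (C2={5,10}; C3={8,11}; C5={1,3,7}; C6={2,4}).
Every remaining block overlaps one of these, and no 5 of the listed blocks are pairwise disjoint, so 4 is the maximum.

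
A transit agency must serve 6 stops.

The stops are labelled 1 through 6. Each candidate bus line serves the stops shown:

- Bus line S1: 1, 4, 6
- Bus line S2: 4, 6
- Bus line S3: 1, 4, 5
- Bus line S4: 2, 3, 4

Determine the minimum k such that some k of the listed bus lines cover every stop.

S2 and S3 and S4 together: S2 ∪ S3 ∪ S4 = {1, 2, 3, 4, 5, 6} — every stop is covered.
Only S4 contains 2, so S4 is forced; the remaining 3 stops need at least 2 more bus lines (each remaining bus line adds at most 2) — so at least 3 bus lines are needed, and 3 is optimal.

3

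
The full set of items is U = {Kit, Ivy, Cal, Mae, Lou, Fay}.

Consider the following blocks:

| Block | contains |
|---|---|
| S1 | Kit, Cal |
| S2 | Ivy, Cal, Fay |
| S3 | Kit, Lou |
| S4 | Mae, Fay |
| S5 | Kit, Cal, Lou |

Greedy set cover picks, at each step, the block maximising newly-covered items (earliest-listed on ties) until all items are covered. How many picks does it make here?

3

Greedy: pick S2 (covers 3 new) → pick S3 (covers 2 new) → pick S4 (covers 1 new). Total picks: 3.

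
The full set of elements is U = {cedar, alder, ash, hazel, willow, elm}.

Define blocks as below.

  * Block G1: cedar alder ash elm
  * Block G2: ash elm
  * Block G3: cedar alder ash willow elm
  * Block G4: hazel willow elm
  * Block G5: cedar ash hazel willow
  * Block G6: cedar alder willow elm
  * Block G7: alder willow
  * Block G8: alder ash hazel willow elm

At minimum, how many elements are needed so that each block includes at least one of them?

2

The 2 elements {willow, elm} hit every block.
The blocks G2, G7 are pairwise disjoint, so any hitting set needs a separate element for each — at least 2. Hence 2 is optimal.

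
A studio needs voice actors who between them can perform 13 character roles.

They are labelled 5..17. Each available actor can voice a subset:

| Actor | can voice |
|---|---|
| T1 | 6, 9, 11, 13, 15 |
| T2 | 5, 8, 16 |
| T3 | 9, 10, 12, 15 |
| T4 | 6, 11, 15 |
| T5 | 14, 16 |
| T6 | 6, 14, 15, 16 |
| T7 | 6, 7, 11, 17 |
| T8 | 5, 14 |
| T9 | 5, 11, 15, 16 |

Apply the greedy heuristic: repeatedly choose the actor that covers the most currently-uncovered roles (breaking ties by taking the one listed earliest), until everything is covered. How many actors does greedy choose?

Greedy: pick T1 (covers 5 new) → pick T2 (covers 3 new) → pick T3 (covers 2 new) → pick T7 (covers 2 new) → pick T5 (covers 1 new). Total picks: 5.

5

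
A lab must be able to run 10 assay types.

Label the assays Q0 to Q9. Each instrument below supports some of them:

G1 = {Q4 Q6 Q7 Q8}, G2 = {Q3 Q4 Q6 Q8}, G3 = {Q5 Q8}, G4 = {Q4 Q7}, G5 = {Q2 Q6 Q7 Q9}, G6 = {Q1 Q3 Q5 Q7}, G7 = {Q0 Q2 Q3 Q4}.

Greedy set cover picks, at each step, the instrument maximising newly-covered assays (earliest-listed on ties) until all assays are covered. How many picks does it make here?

Greedy: pick G1 (covers 4 new) → pick G6 (covers 3 new) → pick G5 (covers 2 new) → pick G7 (covers 1 new). Total picks: 4.

4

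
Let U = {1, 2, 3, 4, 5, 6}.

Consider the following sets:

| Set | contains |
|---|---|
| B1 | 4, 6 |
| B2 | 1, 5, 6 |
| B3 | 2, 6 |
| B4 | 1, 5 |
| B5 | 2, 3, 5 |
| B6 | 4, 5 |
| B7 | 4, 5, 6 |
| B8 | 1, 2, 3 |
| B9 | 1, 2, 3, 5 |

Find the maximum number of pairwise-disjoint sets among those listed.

2

B6, B8 are pairwise disjoint (B6={4,5}; B8={1,2,3}).
Every remaining set overlaps one of these, and no 3 of the listed sets are pairwise disjoint, so 2 is the maximum.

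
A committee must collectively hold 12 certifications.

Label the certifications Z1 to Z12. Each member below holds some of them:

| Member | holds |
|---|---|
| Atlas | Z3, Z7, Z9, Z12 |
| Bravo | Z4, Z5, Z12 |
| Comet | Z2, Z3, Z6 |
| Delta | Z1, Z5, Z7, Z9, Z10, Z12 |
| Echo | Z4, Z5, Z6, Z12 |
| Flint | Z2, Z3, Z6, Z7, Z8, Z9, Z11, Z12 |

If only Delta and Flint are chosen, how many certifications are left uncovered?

Union of Delta, Flint = {Z1, Z2, Z3, Z5, Z6, Z7, Z8, Z9, Z10, Z11, Z12}.
Not covered: Z4 — 1 certification.

1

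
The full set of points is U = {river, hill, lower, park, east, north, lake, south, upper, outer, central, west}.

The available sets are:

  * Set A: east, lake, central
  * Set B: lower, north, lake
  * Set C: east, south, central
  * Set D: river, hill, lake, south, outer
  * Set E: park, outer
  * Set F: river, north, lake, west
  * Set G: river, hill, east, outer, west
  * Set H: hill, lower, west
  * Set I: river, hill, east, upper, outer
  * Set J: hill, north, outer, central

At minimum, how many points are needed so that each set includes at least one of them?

4

The 4 points {lower, lake, outer, central} hit every set.
No choice of 3 points meets every set, so 4 is the minimum.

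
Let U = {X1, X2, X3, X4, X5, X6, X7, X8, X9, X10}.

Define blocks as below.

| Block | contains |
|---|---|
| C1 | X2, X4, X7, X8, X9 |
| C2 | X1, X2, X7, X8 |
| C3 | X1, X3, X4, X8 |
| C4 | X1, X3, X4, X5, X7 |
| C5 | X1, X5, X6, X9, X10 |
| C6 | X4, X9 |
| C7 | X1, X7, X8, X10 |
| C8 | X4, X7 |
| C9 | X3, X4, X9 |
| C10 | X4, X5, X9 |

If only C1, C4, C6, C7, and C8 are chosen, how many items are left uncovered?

1

Union of C1, C4, C6, C7, C8 = {X1, X2, X3, X4, X5, X7, X8, X9, X10}.
Not covered: X6 — 1 item.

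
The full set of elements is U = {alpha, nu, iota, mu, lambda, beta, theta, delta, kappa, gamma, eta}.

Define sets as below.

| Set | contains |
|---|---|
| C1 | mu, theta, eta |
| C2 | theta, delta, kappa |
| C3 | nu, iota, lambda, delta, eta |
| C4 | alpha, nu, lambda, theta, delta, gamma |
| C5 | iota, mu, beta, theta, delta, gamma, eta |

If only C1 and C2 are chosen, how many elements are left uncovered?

Union of C1, C2 = {mu, theta, delta, kappa, eta}.
Not covered: alpha, nu, iota, lambda, beta, gamma — 6 elements.

6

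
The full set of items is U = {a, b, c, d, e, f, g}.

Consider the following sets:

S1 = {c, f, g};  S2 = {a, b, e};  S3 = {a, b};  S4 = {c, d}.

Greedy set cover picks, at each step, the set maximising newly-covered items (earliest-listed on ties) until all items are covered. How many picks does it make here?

3

Greedy: pick S1 (covers 3 new) → pick S2 (covers 3 new) → pick S4 (covers 1 new). Total picks: 3.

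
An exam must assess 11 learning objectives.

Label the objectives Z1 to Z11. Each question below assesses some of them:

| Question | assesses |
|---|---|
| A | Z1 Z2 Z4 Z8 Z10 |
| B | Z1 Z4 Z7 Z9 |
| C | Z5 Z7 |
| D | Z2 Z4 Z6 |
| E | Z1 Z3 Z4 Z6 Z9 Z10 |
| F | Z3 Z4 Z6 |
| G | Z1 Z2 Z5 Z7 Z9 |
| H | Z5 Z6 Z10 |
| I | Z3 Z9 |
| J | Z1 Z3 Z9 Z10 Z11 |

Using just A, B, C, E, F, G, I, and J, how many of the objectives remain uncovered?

Union of A, B, C, E, F, G, I, J = {Z1, Z2, Z3, Z4, Z5, Z6, Z7, Z8, Z9, Z10, Z11} — that's every objective, so 0 are uncovered.

0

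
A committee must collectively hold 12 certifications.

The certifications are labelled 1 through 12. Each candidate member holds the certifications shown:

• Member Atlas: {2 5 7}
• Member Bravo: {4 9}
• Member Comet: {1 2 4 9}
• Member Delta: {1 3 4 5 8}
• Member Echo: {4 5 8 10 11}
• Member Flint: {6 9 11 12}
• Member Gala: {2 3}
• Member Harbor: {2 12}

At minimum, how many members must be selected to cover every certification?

4

Atlas and Delta and Echo and Flint together: Atlas ∪ Delta ∪ Echo ∪ Flint = {1, 2, 3, 4, 5, 6, 7, 8, 9, 10, 11, 12} — every certification is covered.
Only Atlas contains 7, so Atlas is forced; the remaining 9 certifications need at least 3 more members (each remaining member adds at most 4) — so at least 4 members are needed, and 4 is optimal.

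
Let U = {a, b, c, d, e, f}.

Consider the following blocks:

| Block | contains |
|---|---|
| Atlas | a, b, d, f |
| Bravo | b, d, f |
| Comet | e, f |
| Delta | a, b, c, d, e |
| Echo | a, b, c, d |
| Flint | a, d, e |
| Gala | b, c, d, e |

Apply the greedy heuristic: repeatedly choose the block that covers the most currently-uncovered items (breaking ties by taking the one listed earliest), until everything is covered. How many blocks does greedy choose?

Greedy: pick Delta (covers 5 new) → pick Atlas (covers 1 new). Total picks: 2.

2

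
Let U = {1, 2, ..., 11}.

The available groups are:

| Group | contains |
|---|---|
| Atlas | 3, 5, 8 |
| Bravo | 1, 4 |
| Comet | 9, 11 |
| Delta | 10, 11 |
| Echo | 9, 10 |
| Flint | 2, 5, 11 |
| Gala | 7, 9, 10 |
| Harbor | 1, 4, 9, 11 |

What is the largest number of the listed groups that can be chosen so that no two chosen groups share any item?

Atlas, Bravo, Delta are pairwise disjoint (Atlas={3,5,8}; Bravo={1,4}; Delta={10,11}).
Every remaining group overlaps one of these, and no 4 of the listed groups are pairwise disjoint, so 3 is the maximum.

3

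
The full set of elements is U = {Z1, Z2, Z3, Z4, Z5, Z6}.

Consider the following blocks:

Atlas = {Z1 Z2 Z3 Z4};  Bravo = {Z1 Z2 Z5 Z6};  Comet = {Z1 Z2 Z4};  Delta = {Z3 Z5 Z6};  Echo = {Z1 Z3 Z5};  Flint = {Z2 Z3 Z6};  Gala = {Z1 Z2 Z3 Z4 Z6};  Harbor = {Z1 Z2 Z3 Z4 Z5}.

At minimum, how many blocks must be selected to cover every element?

2

Comet and Delta together: Comet ∪ Delta = {Z1, Z2, Z3, Z4, Z5, Z6} — every element is covered.
No single block has all 6 elements (the largest, Gala, has 5), so 2 is optimal.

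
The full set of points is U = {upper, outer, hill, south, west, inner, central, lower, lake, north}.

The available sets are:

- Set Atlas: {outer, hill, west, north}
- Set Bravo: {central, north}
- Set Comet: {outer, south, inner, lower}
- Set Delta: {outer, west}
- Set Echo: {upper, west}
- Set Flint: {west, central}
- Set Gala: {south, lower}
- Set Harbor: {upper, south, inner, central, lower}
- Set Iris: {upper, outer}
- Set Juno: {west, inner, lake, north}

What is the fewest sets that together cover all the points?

3

Atlas and Harbor and Juno together: Atlas ∪ Harbor ∪ Juno = {upper, outer, hill, south, west, inner, central, lower, lake, north} — every point is covered.
Only Atlas contains hill, so Atlas is forced; the remaining 6 points need at least 2 more sets (each remaining set adds at most 5) — so at least 3 sets are needed, and 3 is optimal.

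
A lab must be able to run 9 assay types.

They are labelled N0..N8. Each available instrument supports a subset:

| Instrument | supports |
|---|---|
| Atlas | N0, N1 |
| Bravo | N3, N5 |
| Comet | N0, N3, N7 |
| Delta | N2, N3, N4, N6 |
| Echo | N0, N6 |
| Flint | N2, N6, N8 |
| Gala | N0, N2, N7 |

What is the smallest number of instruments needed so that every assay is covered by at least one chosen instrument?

Atlas and Bravo and Comet and Delta and Flint together: Atlas ∪ Bravo ∪ Comet ∪ Delta ∪ Flint = {N0, N1, N2, N3, N4, N5, N6, N7, N8} — every assay is covered.
No 4 of the 7 instruments cover everything (all 35 combinations miss at least one assay), so 5 is optimal.

5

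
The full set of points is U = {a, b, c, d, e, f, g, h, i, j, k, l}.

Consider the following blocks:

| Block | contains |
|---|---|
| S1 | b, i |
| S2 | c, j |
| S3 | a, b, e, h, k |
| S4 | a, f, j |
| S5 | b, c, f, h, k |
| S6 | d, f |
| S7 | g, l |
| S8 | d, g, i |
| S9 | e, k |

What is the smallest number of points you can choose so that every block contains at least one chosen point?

T = {c, f, i, k, l} meets every block (each contains at least one member of T), and |T| = 5.
The blocks S1, S2, S6, S7, S9 are pairwise disjoint, so any hitting set needs a separate point for each — at least 5. Hence 5 is optimal.

5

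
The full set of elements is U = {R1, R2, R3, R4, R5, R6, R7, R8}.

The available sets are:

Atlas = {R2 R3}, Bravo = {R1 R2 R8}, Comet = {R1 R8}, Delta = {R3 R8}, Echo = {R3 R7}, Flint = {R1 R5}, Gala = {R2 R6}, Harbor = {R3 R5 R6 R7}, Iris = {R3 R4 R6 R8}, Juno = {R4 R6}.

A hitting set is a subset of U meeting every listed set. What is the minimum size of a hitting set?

3

H = {R1, R3, R6} meets every set (each contains at least one member of H), and |H| = 3.
The sets Bravo, Echo, Juno are pairwise disjoint, so any hitting set needs a separate element for each — at least 3. Hence 3 is optimal.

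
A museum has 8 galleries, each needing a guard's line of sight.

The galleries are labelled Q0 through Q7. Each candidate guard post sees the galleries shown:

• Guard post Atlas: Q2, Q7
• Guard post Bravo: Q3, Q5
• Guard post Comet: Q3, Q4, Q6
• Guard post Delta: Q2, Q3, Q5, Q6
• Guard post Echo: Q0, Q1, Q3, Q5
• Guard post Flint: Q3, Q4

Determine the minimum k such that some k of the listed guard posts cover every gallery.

Atlas and Comet and Echo together: Atlas ∪ Comet ∪ Echo = {Q0, Q1, Q2, Q3, Q4, Q5, Q6, Q7} — every gallery is covered.
Only Echo contains Q0, so Echo is forced; the remaining 4 galleries need at least 2 more guard posts (each remaining guard post adds at most 2) — so at least 3 guard posts are needed, and 3 is optimal.

3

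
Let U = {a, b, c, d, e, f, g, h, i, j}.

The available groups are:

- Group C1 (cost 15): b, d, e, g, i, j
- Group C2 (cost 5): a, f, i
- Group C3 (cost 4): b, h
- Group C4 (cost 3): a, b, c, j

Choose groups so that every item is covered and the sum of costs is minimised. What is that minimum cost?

C1, C2, C3, C4 together cover every item (C1 ∪ C2 ∪ C3 ∪ C4 = {a, b, c, d, e, f, g, h, i, j}); total cost 15 + 5 + 4 + 3 = 27.
No covering selection has total cost below 27.

27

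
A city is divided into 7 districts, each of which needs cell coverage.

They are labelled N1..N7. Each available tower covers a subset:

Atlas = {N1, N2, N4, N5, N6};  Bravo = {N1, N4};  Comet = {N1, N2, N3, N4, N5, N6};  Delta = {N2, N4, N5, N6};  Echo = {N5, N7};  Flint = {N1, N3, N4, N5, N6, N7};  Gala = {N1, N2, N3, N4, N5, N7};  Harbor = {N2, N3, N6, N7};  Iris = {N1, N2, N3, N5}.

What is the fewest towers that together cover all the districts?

Take {Atlas, Harbor}. Their union is {N1, N2, N3, N4, N5, N6, N7}, which is all 7 districts.
No single tower has all 7 districts (the largest, Comet, has 6), so 2 is optimal.

2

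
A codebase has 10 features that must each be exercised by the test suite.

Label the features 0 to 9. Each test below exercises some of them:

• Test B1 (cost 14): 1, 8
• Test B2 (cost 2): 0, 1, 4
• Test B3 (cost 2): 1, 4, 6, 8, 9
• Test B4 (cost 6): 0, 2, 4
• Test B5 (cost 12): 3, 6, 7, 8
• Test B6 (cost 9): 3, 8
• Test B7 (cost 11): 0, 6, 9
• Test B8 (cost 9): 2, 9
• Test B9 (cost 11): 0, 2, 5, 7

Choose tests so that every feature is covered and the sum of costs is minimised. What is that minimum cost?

22

B3, B6, B9 together cover every feature (B3 ∪ B6 ∪ B9 = {0, 1, 2, 3, 4, 5, 6, 7, 8, 9}); total cost 2 + 9 + 11 = 22.
The greedy pick B3, B2, B9, B6 costs 24; no covering selection beats 22.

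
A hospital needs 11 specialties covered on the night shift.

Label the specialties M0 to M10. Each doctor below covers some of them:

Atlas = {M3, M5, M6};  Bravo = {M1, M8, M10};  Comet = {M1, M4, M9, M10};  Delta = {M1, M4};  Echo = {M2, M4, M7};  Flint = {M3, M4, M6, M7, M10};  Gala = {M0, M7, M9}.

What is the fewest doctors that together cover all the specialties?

4

Atlas and Bravo and Echo and Gala together: Atlas ∪ Bravo ∪ Echo ∪ Gala = {M0, M1, M2, M3, M4, M5, M6, M7, M8, M9, M10} — every specialty is covered.
Only Echo contains M2, so Echo is forced; the remaining 8 specialties need at least 3 more doctors (each remaining doctor adds at most 3) — so at least 4 doctors are needed, and 4 is optimal.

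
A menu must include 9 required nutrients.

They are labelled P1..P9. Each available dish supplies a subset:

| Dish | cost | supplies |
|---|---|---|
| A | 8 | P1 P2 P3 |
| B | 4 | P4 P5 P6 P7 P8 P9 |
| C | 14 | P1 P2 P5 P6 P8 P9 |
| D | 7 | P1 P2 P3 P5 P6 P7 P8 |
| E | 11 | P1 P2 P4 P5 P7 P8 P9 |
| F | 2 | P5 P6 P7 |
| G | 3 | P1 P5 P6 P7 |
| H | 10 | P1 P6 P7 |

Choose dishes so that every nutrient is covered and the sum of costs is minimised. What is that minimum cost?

11

B, D together cover every nutrient (B ∪ D = {P1, P2, P3, P4, P5, P6, P7, P8, P9}); total cost 4 + 7 = 11.
No covering selection has total cost below 11.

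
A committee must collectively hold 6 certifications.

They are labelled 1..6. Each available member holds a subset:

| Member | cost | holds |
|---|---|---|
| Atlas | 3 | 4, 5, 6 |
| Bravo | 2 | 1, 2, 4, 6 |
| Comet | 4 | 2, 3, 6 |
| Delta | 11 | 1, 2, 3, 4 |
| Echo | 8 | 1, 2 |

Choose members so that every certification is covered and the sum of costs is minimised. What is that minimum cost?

9

Atlas, Bravo, Comet together cover every certification (Atlas ∪ Bravo ∪ Comet = {1, 2, 3, 4, 5, 6}); total cost 3 + 2 + 4 = 9.
No covering selection has total cost below 9.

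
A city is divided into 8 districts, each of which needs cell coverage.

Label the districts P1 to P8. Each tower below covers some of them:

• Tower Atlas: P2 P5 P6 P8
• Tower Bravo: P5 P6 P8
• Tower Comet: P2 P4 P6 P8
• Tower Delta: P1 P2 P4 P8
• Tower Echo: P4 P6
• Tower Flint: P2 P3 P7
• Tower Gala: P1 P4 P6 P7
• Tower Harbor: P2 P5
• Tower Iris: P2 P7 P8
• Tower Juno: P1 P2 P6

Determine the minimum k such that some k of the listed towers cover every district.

Take {Bravo, Delta, Flint}. Their union is {P1, P2, P3, P4, P5, P6, P7, P8}, which is all 8 districts.
Only Flint contains P3, so Flint is forced; the remaining 5 districts need at least 2 more towers (each remaining tower adds at most 3) — so at least 3 towers are needed, and 3 is optimal.

3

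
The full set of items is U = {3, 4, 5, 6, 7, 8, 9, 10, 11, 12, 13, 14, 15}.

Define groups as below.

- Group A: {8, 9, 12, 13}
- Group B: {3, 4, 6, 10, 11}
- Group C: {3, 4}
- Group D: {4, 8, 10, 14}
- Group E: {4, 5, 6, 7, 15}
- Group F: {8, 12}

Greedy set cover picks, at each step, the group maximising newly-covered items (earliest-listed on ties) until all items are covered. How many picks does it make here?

Greedy: pick B (covers 5 new) → pick A (covers 4 new) → pick E (covers 3 new) → pick D (covers 1 new). Total picks: 4.

4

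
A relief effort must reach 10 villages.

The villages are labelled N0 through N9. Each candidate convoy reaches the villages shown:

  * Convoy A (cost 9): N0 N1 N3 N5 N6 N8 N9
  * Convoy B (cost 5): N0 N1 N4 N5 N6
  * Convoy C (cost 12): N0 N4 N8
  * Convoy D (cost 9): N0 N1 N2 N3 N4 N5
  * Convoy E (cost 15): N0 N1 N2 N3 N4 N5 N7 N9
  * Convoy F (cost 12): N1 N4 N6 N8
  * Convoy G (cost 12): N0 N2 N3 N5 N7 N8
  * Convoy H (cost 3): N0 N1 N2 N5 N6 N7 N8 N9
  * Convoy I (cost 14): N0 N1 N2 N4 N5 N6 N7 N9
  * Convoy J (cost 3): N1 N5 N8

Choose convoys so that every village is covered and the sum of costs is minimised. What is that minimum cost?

D, H together cover every village (D ∪ H = {N0, N1, N2, N3, N4, N5, N6, N7, N8, N9}); total cost 9 + 3 = 12.
No covering selection has total cost below 12.

12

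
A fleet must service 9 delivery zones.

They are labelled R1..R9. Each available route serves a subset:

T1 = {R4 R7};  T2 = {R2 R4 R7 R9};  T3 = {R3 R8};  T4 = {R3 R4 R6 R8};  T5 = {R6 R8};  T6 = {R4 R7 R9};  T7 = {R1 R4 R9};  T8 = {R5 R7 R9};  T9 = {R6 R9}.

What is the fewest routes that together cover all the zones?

4

Take {T2, T4, T7, T8}. Their union is {R1, R2, R3, R4, R5, R6, R7, R8, R9}, which is all 9 zones.
No 3 of the 9 routes cover everything (all 84 combinations miss at least one zone), so 4 is optimal.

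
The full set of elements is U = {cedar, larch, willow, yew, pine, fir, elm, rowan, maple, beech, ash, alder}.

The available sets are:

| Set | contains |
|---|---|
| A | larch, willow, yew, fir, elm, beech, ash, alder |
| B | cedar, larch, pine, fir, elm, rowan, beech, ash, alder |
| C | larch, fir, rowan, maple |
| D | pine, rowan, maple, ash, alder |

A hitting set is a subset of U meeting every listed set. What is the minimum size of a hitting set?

The 2 elements {larch, alder} hit every set.
No single element lies in every set, so at least 2 are needed and 2 is optimal.

2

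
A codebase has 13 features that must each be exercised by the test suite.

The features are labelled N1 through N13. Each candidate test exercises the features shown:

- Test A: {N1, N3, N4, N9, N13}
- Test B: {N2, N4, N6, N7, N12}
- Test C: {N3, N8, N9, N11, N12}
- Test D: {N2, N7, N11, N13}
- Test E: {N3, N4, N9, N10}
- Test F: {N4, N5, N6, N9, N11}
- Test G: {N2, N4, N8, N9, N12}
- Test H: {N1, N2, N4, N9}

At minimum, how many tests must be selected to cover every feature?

A and D and E and F and G together: A ∪ D ∪ E ∪ F ∪ G = {N1, N2, N3, N4, N5, N6, N7, N8, N9, N10, N11, N12, N13} — every feature is covered.
No 4 of the 8 tests cover everything (all 70 combinations miss at least one feature), so 5 is optimal.

5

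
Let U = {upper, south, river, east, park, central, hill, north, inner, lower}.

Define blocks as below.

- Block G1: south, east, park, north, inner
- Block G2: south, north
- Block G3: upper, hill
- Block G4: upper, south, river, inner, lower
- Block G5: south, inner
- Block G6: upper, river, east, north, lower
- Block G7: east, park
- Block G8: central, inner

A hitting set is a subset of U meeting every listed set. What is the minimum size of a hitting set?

H = {upper, south, east, central} meets every block (each contains at least one member of H), and |H| = 4.
The blocks G2, G3, G7, G8 are pairwise disjoint, so any hitting set needs a separate point for each — at least 4. Hence 4 is optimal.

4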